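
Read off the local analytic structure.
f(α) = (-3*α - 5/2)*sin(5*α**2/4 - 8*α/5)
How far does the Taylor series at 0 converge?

The factor sin(5*α**2/4 - 8*α/5) is entire and contributes no finite singular point.
The polynomial part has no poles.
No finite singular points: the Taylor series at 0 converges everywhere.

The radius of convergence is infinite.


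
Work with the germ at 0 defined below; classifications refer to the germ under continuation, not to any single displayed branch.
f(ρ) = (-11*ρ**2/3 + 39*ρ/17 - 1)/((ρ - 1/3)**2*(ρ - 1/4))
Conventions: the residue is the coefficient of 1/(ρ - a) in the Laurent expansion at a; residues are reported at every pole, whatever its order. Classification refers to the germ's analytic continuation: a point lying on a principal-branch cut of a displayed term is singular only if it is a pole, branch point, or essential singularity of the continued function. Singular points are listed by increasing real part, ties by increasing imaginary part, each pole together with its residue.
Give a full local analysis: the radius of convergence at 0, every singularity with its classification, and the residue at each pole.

Denominator factor (ρ - 1/3)^2: pole of order 2 at 1/3, modulus 1/3.
Denominator factor (ρ - 1/4): pole of order 1 at 1/4, modulus 1/4.
The radius of convergence is the smallest modulus among the singular points: 1/4.
At the order-1 pole 1/4 set g(ρ) = (ρ - (1/4))*f(ρ) = (-11*ρ**2/3 + 39*ρ/17 - 1)/(ρ - 1/3)**2.
Simple pole: residue = g(a) at a = 1/4, which is -1605/17.
At the order-2 pole 1/3 set g(ρ) = (ρ - (1/3))^2*f(ρ) = (-11*ρ**2/3 + 39*ρ/17 - 1)/(ρ - 1/4).
Order-2 pole: residue = g'(a); g'(1/3) = 4628/51, so the residue is 4628/51.
List the singular points by increasing real part (a conjugate pair: the negative imaginary part first).

Radius of convergence at 0: 1/4.
At 1/4: a pole of order 1; residue -1605/17.
At 1/3: a pole of order 2; residue 4628/51.


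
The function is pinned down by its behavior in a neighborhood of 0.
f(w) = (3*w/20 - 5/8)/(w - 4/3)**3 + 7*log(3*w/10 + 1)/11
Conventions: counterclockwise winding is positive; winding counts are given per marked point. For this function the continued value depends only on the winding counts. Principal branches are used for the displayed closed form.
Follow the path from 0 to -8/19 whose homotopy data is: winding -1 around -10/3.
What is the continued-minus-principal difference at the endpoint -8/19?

Continued minus principal equals -(14/11)*pi*i.

The rational part is single-valued and drops out of the difference; each branch term changes only by its own monodromy.
(7/11)*log(1 - w/(-10/3)): each positive loop around -10/3 adds 2*pi*i to the log, so winding -1 contributes (7/11)*(-1)*2*pi*i = -(14/11)*pi*i.
Summing the contributions at w = -8/19 gives -(14/11)*pi*i.


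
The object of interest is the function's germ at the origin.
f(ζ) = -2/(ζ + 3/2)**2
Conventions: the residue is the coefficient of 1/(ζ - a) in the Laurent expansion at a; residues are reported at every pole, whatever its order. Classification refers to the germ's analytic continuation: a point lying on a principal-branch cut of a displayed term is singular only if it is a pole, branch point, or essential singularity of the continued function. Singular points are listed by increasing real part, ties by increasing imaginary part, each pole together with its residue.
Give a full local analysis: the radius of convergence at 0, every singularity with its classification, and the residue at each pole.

Radius of convergence at 0: 3/2.
At -3/2: a pole of order 2; residue 0.

Denominator factor (ζ + 3/2)^2: pole of order 2 at -3/2, modulus 3/2.
The radius of convergence is the smallest modulus among the singular points: 3/2.
At the order-2 pole -3/2 set g(ζ) = (ζ - (-3/2))^2*f(ζ) = -2.
Order-2 pole: residue = g'(a); g'(-3/2) = 0, so the residue is 0.


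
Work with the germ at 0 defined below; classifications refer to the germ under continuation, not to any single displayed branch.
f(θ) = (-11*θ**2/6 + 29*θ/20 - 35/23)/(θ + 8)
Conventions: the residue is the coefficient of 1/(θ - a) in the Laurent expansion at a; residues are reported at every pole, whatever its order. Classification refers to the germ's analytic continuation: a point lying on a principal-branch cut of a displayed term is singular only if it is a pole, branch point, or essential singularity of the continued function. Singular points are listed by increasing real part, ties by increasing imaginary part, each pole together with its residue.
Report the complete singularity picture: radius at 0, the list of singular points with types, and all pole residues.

Radius of convergence at 0: 8.
At -8: a pole of order 1; residue -45007/345.

Denominator factor (θ + 8): pole of order 1 at -8, modulus 8.
The radius of convergence is the smallest modulus among the singular points: 8.
At the order-1 pole -8 set g(θ) = (θ - (-8))*f(θ) = -11*θ**2/6 + 29*θ/20 - 35/23.
Simple pole: residue = g(a) at a = -8, which is -45007/345.


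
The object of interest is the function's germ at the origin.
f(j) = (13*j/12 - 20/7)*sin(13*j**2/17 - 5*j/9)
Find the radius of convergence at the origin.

The radius of convergence is infinite.

The factor sin(13*j**2/17 - 5*j/9) is entire and contributes no finite singular point.
The polynomial part has no poles.
No finite singular points: the Taylor series at 0 converges everywhere.


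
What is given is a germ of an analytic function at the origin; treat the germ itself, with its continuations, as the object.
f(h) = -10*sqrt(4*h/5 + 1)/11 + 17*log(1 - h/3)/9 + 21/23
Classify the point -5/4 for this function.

The point is an algebraic (square-root) branch point.

The term (-10/11)*sqrt(1 - h/(-5/4)) has argument 1 - -5/4/(-5/4) = 0 at -5/4: a square-root (algebraic, two-sheeted) branch point; the remaining terms are analytic or single-valued there.


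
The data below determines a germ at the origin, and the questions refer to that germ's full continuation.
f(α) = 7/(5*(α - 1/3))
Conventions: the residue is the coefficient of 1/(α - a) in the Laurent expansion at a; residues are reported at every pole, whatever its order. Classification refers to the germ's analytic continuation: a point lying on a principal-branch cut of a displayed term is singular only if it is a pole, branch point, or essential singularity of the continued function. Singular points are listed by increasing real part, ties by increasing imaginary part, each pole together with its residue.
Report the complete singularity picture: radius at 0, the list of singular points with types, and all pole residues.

Radius of convergence at 0: 1/3.
At 1/3: a pole of order 1; residue 7/5.

Denominator factor (α - 1/3): pole of order 1 at 1/3, modulus 1/3.
The radius of convergence is the smallest modulus among the singular points: 1/3.
At the order-1 pole 1/3 set g(α) = (α - (1/3))*f(α) = 7/5.
Simple pole: residue = g(a) at a = 1/3, which is 7/5.


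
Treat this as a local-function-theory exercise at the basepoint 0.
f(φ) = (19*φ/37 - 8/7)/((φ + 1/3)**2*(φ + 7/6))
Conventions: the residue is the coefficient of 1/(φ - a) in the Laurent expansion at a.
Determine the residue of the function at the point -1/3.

At the order-2 pole -1/3 set g(φ) = (φ - (-1/3))^2*f(φ) = (19*φ/37 - 8/7)/(φ + 7/6).
Order-2 pole: residue = g'(a); g'(-1/3) = 16242/6475, so the residue is 16242/6475.

The residue is 16242/6475.


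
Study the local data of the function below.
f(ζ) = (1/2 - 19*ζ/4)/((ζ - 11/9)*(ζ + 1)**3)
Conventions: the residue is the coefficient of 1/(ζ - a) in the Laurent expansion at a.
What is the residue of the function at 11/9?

At the order-1 pole 11/9 set g(ζ) = (ζ - (11/9))*f(ζ) = (1/2 - 19*ζ/4)/(ζ + 1)**3.
Simple pole: residue = g(a) at a = 11/9, which is -15471/32000.

The residue is -15471/32000.


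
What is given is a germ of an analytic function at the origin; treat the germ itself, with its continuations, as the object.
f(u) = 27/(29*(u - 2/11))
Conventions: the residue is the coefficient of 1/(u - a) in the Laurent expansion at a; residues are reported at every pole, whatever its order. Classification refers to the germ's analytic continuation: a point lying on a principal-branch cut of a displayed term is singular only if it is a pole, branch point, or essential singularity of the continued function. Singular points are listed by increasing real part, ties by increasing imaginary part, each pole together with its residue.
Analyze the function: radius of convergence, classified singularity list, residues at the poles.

Denominator factor (u - 2/11): pole of order 1 at 2/11, modulus 2/11.
The radius of convergence is the smallest modulus among the singular points: 2/11.
At the order-1 pole 2/11 set g(u) = (u - (2/11))*f(u) = 27/29.
Simple pole: residue = g(a) at a = 2/11, which is 27/29.

Radius of convergence at 0: 2/11.
At 2/11: a pole of order 1; residue 27/29.


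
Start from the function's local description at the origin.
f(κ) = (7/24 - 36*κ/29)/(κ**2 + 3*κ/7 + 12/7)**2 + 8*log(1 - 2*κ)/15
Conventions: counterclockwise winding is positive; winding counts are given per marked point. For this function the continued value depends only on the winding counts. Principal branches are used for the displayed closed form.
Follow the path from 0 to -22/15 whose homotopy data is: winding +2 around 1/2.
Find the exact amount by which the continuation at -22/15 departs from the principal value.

Continued minus principal equals (32/15)*pi*i.

The rational part is single-valued and drops out of the difference; each branch term changes only by its own monodromy.
(8/15)*log(1 - κ/(1/2)): each positive loop around 1/2 adds 2*pi*i to the log, so winding +2 contributes (8/15)*(2)*2*pi*i = (32/15)*pi*i.
Summing the contributions at κ = -22/15 gives (32/15)*pi*i.


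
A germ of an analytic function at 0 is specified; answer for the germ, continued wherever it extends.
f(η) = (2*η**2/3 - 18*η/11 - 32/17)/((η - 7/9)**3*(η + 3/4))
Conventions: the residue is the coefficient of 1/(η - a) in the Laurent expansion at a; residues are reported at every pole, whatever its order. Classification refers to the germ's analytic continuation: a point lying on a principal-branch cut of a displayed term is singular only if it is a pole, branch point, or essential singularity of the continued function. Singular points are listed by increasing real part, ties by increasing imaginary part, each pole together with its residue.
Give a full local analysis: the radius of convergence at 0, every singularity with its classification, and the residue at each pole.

Radius of convergence at 0: 3/4.
At -3/4: a pole of order 1; residue 2443608/31112125.
At 7/9: a pole of order 3; residue -2443608/31112125.

Denominator factor (η + 3/4): pole of order 1 at -3/4, modulus 3/4.
Denominator factor (η - 7/9)^3: pole of order 3 at 7/9, modulus 7/9.
The radius of convergence is the smallest modulus among the singular points: 3/4.
At the order-1 pole -3/4 set g(η) = (η - (-3/4))*f(η) = (2*η**2/3 - 18*η/11 - 32/17)/(η - 7/9)**3.
Simple pole: residue = g(a) at a = -3/4, which is 2443608/31112125.
At the order-3 pole 7/9 set g(η) = (η - (7/9))^3*f(η) = (2*η**2/3 - 18*η/11 - 32/17)/(η + 3/4).
Order-3 pole: residue = g''(a)/2; g''(7/9) = -4887216/31112125, so the residue is -2443608/31112125.
List the singular points by increasing real part (a conjugate pair: the negative imaginary part first).


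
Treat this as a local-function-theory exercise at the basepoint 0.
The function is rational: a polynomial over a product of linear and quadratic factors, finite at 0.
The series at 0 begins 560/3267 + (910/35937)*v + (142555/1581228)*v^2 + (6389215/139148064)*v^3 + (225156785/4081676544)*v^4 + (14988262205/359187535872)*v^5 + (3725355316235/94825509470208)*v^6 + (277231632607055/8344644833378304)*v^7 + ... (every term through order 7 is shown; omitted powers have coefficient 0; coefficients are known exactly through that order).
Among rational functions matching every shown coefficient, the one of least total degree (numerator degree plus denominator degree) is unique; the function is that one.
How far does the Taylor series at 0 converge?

The radius of convergence is 8/7.

No rational of total degree below 3 reproduces all 8 coefficients; solving the [0/3] Pade equations on them gives f(v) = -40/(27*(v - 8/7)*(v + 11/4)**2), whose expansion matches every shown term.
Denominator factor (v + 11/4)^2: pole of order 2 at -11/4, modulus 11/4.
Denominator factor (v - 8/7): pole of order 1 at 8/7, modulus 8/7.
The radius of convergence is the smallest modulus among the singular points: 8/7.


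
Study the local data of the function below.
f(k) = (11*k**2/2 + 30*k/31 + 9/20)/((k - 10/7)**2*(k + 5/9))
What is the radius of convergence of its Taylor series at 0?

Denominator factor (k - 10/7)^2: pole of order 2 at 10/7, modulus 10/7.
Denominator factor (k + 5/9): pole of order 1 at -5/9, modulus 5/9.
The radius of convergence is the smallest modulus among the singular points: 5/9.

The radius of convergence is 5/9.


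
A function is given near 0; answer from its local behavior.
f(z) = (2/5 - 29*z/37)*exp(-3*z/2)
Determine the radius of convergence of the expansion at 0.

The factor exp(-3*z/2) is entire and contributes no finite singular point.
The polynomial part has no poles.
No finite singular points: the Taylor series at 0 converges everywhere.

The radius of convergence is infinite.


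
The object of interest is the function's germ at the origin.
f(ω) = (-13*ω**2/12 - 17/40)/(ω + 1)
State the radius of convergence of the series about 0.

Denominator factor (ω + 1): pole of order 1 at -1, modulus 1.
The radius of convergence is the smallest modulus among the singular points: 1.

The radius of convergence is 1.


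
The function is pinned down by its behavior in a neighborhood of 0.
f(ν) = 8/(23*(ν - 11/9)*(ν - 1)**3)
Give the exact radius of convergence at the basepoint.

Denominator factor (ν - 1)^3: pole of order 3 at 1, modulus 1.
Denominator factor (ν - 11/9): pole of order 1 at 11/9, modulus 11/9.
The radius of convergence is the smallest modulus among the singular points: 1.

The radius of convergence is 1.


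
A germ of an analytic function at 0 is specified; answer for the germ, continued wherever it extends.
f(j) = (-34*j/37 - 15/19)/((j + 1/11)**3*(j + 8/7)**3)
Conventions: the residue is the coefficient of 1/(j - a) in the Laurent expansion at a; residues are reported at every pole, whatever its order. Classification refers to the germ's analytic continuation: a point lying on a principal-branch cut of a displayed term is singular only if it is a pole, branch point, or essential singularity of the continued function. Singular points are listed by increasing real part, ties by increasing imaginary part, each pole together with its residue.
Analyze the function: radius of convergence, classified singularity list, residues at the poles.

Denominator factor (j + 1/11)^3: pole of order 3 at -1/11, modulus 1/11.
Denominator factor (j + 8/7)^3: pole of order 3 at -8/7, modulus 8/7.
The radius of convergence is the smallest modulus among the singular points: 1/11.
At the order-3 pole -8/7 set g(j) = (j - (-8/7))^3*f(j) = (-34*j/37 - 15/19)/(j + 1/11)**3.
Order-3 pole: residue = g''(a)/2; g''(-8/7) = 1694376576200/817069811301, so the residue is 847188288100/817069811301.
At the order-3 pole -1/11 set g(j) = (j - (-1/11))^3*f(j) = (-34*j/37 - 15/19)/(j + 8/7)**3.
Order-3 pole: residue = g''(a)/2; g''(-1/11) = -1694376576200/817069811301, so the residue is -847188288100/817069811301.
List the singular points by increasing real part (a conjugate pair: the negative imaginary part first).

Radius of convergence at 0: 1/11.
At -8/7: a pole of order 3; residue 847188288100/817069811301.
At -1/11: a pole of order 3; residue -847188288100/817069811301.


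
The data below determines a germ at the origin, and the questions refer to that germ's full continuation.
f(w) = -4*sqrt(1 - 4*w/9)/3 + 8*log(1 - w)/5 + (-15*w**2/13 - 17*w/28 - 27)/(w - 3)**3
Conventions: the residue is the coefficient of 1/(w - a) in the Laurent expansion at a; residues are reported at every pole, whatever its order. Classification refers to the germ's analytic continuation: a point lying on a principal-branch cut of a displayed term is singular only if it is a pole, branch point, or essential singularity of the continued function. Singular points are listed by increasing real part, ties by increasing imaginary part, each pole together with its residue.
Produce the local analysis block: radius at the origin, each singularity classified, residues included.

Denominator factor (w - 3)^3: pole of order 3 at 3, modulus 3.
Branch term (8/5)*log(1 - w/(1)): its argument vanishes at w = 1, a logarithmic branch point, modulus 1.
Branch term (-4/3)*sqrt(1 - w/(9/4)): its argument vanishes at w = 9/4, a square-root branch point, modulus 9/4.
The radius of convergence is the smallest modulus among the singular points: 1.
The branch terms are analytic at 3 and contribute nothing to the residue; only the rational part matters.
At the order-3 pole 3 set g(w) = (w - (3))^3*(rational part) = -15*w**2/13 - 17*w/28 - 27.
Order-3 pole: residue = g''(a)/2; g''(3) = -30/13, so the residue is -15/13.
List the singular points by increasing real part (a conjugate pair: the negative imaginary part first).

Radius of convergence at 0: 1.
At 1: a logarithmic branch point.
At 9/4: an algebraic (square-root) branch point.
At 3: a pole of order 3; residue -15/13.


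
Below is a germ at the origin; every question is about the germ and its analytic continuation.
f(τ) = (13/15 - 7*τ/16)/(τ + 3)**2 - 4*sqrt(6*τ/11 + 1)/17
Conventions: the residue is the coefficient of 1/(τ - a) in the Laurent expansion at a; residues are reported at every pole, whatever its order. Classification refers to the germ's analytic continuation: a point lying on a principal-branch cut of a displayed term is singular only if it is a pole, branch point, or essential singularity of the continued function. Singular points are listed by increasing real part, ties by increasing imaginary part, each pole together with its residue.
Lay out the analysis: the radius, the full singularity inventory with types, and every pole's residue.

Radius of convergence at 0: 11/6.
At -3: a pole of order 2; residue -7/16.
At -11/6: an algebraic (square-root) branch point.

Denominator factor (τ + 3)^2: pole of order 2 at -3, modulus 3.
Branch term (-4/17)*sqrt(1 - τ/(-11/6)): its argument vanishes at τ = -11/6, a square-root branch point, modulus 11/6.
The radius of convergence is the smallest modulus among the singular points: 11/6.
The branch term is analytic at -3 and contributes nothing to the residue; only the rational part matters.
At the order-2 pole -3 set g(τ) = (τ - (-3))^2*(rational part) = 13/15 - 7*τ/16.
Order-2 pole: residue = g'(a); g'(-3) = -7/16, so the residue is -7/16.
List the singular points by increasing real part (a conjugate pair: the negative imaginary part first).


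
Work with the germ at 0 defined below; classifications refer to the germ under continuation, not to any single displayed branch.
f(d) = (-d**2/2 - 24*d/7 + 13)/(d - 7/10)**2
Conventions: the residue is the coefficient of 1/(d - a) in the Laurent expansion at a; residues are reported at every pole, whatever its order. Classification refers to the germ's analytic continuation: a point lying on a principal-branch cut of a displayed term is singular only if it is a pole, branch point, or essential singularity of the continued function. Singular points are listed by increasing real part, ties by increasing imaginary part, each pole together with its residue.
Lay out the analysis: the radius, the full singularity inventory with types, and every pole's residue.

Denominator factor (d - 7/10)^2: pole of order 2 at 7/10, modulus 7/10.
The radius of convergence is the smallest modulus among the singular points: 7/10.
At the order-2 pole 7/10 set g(d) = (d - (7/10))^2*f(d) = -d**2/2 - 24*d/7 + 13.
Order-2 pole: residue = g'(a); g'(7/10) = -289/70, so the residue is -289/70.

Radius of convergence at 0: 7/10.
At 7/10: a pole of order 2; residue -289/70.


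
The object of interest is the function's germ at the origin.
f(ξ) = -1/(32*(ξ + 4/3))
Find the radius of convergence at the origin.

Denominator factor (ξ + 4/3): pole of order 1 at -4/3, modulus 4/3.
The radius of convergence is the smallest modulus among the singular points: 4/3.

The radius of convergence is 4/3.


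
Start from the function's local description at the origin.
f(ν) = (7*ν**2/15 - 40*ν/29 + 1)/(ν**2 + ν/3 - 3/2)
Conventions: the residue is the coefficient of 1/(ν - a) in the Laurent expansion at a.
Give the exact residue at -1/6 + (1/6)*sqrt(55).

The residue is -2003/2610 + (7657/71775)*sqrt(55).

The factor ν**2 + ν/3 - 3/2 splits as (ν - a)(ν - a') with a = -1/6 + (1/6)*sqrt(55), a' = -1/6 - (1/6)*sqrt(55). At the order-1 pole a set g(ν) = (ν - a)*f(ν) = [7*ν**2/15 - 40*ν/29 + 1] / (ν - a').
Simple pole: residue = g(a) at a = -1/6 + (1/6)*sqrt(55), which is -2003/2610 + (7657/71775)*sqrt(55).


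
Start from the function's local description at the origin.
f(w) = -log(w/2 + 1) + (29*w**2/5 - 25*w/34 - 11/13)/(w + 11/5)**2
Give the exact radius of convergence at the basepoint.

Denominator factor (w + 11/5)^2: pole of order 2 at -11/5, modulus 11/5.
Branch term (-1)*log(1 - w/(-2)): its argument vanishes at w = -2, a logarithmic branch point, modulus 2.
The radius of convergence is the smallest modulus among the singular points: 2.

The radius of convergence is 2.


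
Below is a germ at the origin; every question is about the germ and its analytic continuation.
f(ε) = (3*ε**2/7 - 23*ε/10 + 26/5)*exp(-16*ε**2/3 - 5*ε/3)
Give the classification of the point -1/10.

There is no denominator, hence no pole anywhere.
The factor exp(-16*ε**2/3 - 5*ε/3) is entire.
So the germ continues analytically to -1/10.

The point is a regular point.


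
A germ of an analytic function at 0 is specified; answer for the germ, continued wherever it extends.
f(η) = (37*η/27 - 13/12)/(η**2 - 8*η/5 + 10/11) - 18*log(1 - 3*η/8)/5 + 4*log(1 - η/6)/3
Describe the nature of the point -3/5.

Denominator factors: η**2 - 8*η/5 + 10/11 = 613/275 at η = -3/5 — none vanishes.
Branch term log(1 - η/(6)): argument at -3/5 is 11/10, nonzero, so -3/5 is not its branch point (a point on a principal cut is still regular for the continued germ).
Branch term log(1 - η/(8/3)): argument at -3/5 is 49/40, nonzero, so -3/5 is not its branch point (a point on a principal cut is still regular for the continued germ).
So the germ continues analytically to -3/5.

The point is a regular point.


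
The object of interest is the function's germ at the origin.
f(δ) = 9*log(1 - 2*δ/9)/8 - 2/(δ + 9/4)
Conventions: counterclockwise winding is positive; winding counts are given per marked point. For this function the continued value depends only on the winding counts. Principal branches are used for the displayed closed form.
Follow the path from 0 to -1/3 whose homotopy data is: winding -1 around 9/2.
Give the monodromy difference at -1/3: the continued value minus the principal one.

Continued minus principal equals -(9/4)*pi*i.

The rational part is single-valued and drops out of the difference; each branch term changes only by its own monodromy.
(9/8)*log(1 - δ/(9/2)): each positive loop around 9/2 adds 2*pi*i to the log, so winding -1 contributes (9/8)*(-1)*2*pi*i = -(9/4)*pi*i.
Summing the contributions at δ = -1/3 gives -(9/4)*pi*i.


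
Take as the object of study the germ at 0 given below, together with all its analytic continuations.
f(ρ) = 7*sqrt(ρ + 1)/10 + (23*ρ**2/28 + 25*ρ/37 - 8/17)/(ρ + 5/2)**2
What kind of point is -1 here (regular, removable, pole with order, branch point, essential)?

The term (7/10)*sqrt(1 - ρ/(-1)) has argument 1 - -1/(-1) = 0 at -1: a square-root (algebraic, two-sheeted) branch point; the remaining terms are analytic or single-valued there.

The point is an algebraic (square-root) branch point.


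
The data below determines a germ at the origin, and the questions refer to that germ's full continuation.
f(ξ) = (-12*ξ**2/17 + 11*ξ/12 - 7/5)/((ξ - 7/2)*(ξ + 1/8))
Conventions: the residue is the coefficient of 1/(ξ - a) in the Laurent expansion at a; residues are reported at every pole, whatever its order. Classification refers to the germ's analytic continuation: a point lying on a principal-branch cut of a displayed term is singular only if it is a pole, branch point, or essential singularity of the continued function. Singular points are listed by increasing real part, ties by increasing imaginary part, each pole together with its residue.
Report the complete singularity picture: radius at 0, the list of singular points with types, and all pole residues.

Denominator factor (ξ - 7/2): pole of order 1 at 7/2, modulus 7/2.
Denominator factor (ξ + 1/8): pole of order 1 at -1/8, modulus 1/8.
The radius of convergence is the smallest modulus among the singular points: 1/8.
At the order-1 pole -1/8 set g(ξ) = (ξ - (-1/8))*f(ξ) = (-12*ξ**2/17 + 11*ξ/12 - 7/5)/(ξ - 7/2).
Simple pole: residue = g(a) at a = -1/8, which is 12449/29580.
At the order-1 pole 7/2 set g(ξ) = (ξ - (7/2))*f(ξ) = (-12*ξ**2/17 + 11*ξ/12 - 7/5)/(ξ + 1/8).
Simple pole: residue = g(a) at a = 7/2, which is -13951/7395.
List the singular points by increasing real part (a conjugate pair: the negative imaginary part first).

Radius of convergence at 0: 1/8.
At -1/8: a pole of order 1; residue 12449/29580.
At 7/2: a pole of order 1; residue -13951/7395.


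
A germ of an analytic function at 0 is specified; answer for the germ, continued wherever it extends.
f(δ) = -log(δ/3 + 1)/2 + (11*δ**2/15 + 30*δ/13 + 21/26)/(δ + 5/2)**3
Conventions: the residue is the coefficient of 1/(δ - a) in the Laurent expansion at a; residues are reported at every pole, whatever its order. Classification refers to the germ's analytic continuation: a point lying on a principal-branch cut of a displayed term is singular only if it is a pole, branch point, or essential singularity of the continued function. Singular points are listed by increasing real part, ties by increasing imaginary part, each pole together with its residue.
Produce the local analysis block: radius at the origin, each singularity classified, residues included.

Radius of convergence at 0: 5/2.
At -3: a logarithmic branch point.
At -5/2: a pole of order 3; residue 11/15.

Denominator factor (δ + 5/2)^3: pole of order 3 at -5/2, modulus 5/2.
Branch term (-1/2)*log(1 - δ/(-3)): its argument vanishes at δ = -3, a logarithmic branch point, modulus 3.
The radius of convergence is the smallest modulus among the singular points: 5/2.
The branch term is analytic at -5/2 and contributes nothing to the residue; only the rational part matters.
At the order-3 pole -5/2 set g(δ) = (δ - (-5/2))^3*(rational part) = 11*δ**2/15 + 30*δ/13 + 21/26.
Order-3 pole: residue = g''(a)/2; g''(-5/2) = 22/15, so the residue is 11/15.
List the singular points by increasing real part (a conjugate pair: the negative imaginary part first).


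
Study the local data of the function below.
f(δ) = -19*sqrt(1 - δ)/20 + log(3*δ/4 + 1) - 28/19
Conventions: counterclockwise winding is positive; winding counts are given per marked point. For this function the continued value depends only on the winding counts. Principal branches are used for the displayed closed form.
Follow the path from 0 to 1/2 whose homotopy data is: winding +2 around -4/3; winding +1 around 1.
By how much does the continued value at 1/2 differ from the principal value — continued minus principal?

Continued minus principal equals ((19/20)*sqrt(2)) + ((4)*pi)*i.

The rational part is single-valued and drops out of the difference; each branch term changes only by its own monodromy.
(1)*log(1 - δ/(-4/3)): each positive loop around -4/3 adds 2*pi*i to the log, so winding +2 contributes (1)*(2)*2*pi*i = (4)*pi*i.
(-19/20)*sqrt(1 - δ/(1)): winding +1 is odd, the square root flips sign, contributing -2*(-19/20)*sqrt(1 - (1/2)/(1)) = -2*(-19/20)*sqrt(1/2) = (19/20)*sqrt(2).
Summing the contributions at δ = 1/2 gives ((19/20)*sqrt(2)) + ((4)*pi)*i.


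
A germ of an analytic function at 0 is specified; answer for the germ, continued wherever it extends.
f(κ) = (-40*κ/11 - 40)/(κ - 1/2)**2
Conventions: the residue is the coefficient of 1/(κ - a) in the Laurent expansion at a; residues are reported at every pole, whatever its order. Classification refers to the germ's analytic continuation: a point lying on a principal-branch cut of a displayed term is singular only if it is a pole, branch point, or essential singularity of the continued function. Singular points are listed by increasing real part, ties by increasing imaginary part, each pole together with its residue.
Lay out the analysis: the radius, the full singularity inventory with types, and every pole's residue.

Denominator factor (κ - 1/2)^2: pole of order 2 at 1/2, modulus 1/2.
The radius of convergence is the smallest modulus among the singular points: 1/2.
At the order-2 pole 1/2 set g(κ) = (κ - (1/2))^2*f(κ) = -40*κ/11 - 40.
Order-2 pole: residue = g'(a); g'(1/2) = -40/11, so the residue is -40/11.

Radius of convergence at 0: 1/2.
At 1/2: a pole of order 2; residue -40/11.


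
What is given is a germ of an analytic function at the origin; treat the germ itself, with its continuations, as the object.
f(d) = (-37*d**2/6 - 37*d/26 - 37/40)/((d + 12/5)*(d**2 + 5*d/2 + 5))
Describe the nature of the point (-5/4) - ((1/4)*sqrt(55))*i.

The point is a pole of order 1.

The denominator factor d**2 + 5*d/2 + 5 vanishes at (-5/4) - ((1/4)*sqrt(55))*i and appears to the power 1; the numerator there equals (12913/1040) - ((2183/624)*sqrt(55))*i, nonzero, and no other factor vanishes.
Hence a pole whose order is the multiplicity, 1.


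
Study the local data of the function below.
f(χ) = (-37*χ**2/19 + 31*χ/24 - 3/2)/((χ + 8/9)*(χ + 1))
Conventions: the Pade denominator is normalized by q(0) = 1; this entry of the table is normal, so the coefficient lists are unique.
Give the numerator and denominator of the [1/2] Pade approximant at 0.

Taylor coefficients needed (expand at 0): a_0 = -27/16, a_1 = 645/128, a_2 = -214023/19456, a_3 = 2756031/155648.
Write the denominator as Q(χ) = 1 + q1*χ + q2*χ^2. Requiring Q*f - P = O(χ^4) with deg P <= 1 kills the coefficients of χ^2..χ^3 in Q*f:
  χ^2: a_2 + q1*a_1 + q2*a_0 = 0, i.e. -214023/19456 + (645/128)*q1 + (-27/16)*q2 = 0.
  χ^3: a_3 + q1*a_2 + q2*a_1 = 0, i.e. 2756031/155648 + (-214023/19456)*q1 + (645/128)*q2 = 0.
Solving this linear system: q1 = 3535111/944824, q2 = 83546421/17951656.
The numerator is Q*f truncated at degree 1: P0 = a_0 = -27/16; P1 = a_1 + q1*a_0 = -9635781/7558592.

The Pade approximant has numerator coefficients [-27/16, -9635781/7558592]; denominator coefficients [1, 3535111/944824, 83546421/17951656].


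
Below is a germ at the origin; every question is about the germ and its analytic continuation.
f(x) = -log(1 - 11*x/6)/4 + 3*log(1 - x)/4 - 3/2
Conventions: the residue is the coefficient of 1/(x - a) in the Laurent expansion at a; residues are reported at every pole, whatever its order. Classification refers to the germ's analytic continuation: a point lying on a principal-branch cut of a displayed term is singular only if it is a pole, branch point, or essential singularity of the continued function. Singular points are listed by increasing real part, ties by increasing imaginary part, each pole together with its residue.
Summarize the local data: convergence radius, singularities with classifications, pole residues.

Branch term (3/4)*log(1 - x/(1)): its argument vanishes at x = 1, a logarithmic branch point, modulus 1.
Branch term (-1/4)*log(1 - x/(6/11)): its argument vanishes at x = 6/11, a logarithmic branch point, modulus 6/11.
The radius of convergence is the smallest modulus among the singular points: 6/11.
List the singular points by increasing real part (a conjugate pair: the negative imaginary part first).

Radius of convergence at 0: 6/11.
At 6/11: a logarithmic branch point.
At 1: a logarithmic branch point.


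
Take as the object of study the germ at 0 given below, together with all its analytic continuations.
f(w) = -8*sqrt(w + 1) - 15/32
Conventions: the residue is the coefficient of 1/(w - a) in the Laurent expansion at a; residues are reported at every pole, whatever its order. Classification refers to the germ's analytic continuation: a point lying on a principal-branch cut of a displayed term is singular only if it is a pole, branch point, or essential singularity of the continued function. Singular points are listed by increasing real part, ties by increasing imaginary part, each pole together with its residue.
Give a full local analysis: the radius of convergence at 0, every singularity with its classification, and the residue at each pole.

Radius of convergence at 0: 1.
At -1: an algebraic (square-root) branch point.

Branch term (-8)*sqrt(1 - w/(-1)): its argument vanishes at w = -1, a square-root branch point, modulus 1.
The radius of convergence is the smallest modulus among the singular points: 1.


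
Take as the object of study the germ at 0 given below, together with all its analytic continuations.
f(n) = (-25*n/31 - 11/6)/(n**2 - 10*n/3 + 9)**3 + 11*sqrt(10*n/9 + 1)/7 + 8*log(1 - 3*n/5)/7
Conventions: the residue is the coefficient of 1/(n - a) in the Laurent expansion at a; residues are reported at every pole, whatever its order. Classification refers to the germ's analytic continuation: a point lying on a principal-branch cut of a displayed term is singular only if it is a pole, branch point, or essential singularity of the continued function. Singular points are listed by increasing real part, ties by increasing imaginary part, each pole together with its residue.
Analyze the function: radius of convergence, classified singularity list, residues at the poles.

Denominator factor (n**2 - 10*n/3 + 9)^3: discriminant -224/9, complex-conjugate roots (5/3) + ((2/3)*sqrt(14))*i and (5/3) - ((2/3)*sqrt(14))*i; poles of order 3, moduli 3 and 3.
Branch term (8/7)*log(1 - n/(5/3)): its argument vanishes at n = 5/3, a logarithmic branch point, modulus 5/3.
Branch term (11/7)*sqrt(1 - n/(-9/10)): its argument vanishes at n = -9/10, a square-root branch point, modulus 9/10.
The radius of convergence is the smallest modulus among the singular points: 9/10.
The branch terms are analytic at (5/3) - ((2/3)*sqrt(14))*i and contribute nothing to the residue; only the rational part matters.
The factor n**2 - 10*n/3 + 9 splits as (n - a)(n - a') with a = (5/3) - ((2/3)*sqrt(14))*i, a' = (5/3) + ((2/3)*sqrt(14))*i. At the order-3 pole a set g(n) = (n - a)^3*(rational part) = [-25*n/31 - 11/6] / (n - a')^3.
Order-3 pole: residue = g''(a)/2; g''((5/3) - ((2/3)*sqrt(14))*i) = -((143613/43552768)*sqrt(14))*i, so the residue is -((143613/87105536)*sqrt(14))*i.
The branch terms are analytic at (5/3) + ((2/3)*sqrt(14))*i and contribute nothing to the residue; only the rational part matters.
The factor n**2 - 10*n/3 + 9 splits as (n - a)(n - a') with a = (5/3) + ((2/3)*sqrt(14))*i, a' = (5/3) - ((2/3)*sqrt(14))*i. At the order-3 pole a set g(n) = (n - a)^3*(rational part) = [-25*n/31 - 11/6] / (n - a')^3.
Order-3 pole: residue = g''(a)/2; g''((5/3) + ((2/3)*sqrt(14))*i) = ((143613/43552768)*sqrt(14))*i, so the residue is ((143613/87105536)*sqrt(14))*i.
List the singular points by increasing real part (a conjugate pair: the negative imaginary part first).

Radius of convergence at 0: 9/10.
At -9/10: an algebraic (square-root) branch point.
At (5/3) - ((2/3)*sqrt(14))*i: a pole of order 3; residue -((143613/87105536)*sqrt(14))*i.
At 5/3: a logarithmic branch point.
At (5/3) + ((2/3)*sqrt(14))*i: a pole of order 3; residue ((143613/87105536)*sqrt(14))*i.


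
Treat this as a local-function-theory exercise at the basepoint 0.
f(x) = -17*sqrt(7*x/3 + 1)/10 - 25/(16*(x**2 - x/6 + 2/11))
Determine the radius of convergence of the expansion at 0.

The radius of convergence is (1/11)*sqrt(22).

Denominator factor (x**2 - x/6 + 2/11): discriminant -277/396, complex-conjugate roots (1/12) + ((1/132)*sqrt(3047))*i and (1/12) - ((1/132)*sqrt(3047))*i; poles of order 1, moduli (1/11)*sqrt(22) and (1/11)*sqrt(22).
Branch term (-17/10)*sqrt(1 - x/(-3/7)): its argument vanishes at x = -3/7, a square-root branch point, modulus 3/7.
The radius of convergence is the smallest modulus among the singular points: (1/11)*sqrt(22).


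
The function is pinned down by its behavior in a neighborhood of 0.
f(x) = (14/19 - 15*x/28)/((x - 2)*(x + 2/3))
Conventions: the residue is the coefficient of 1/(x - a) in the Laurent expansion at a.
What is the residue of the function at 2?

At the order-1 pole 2 set g(x) = (x - (2))*f(x) = (14/19 - 15*x/28)/(x + 2/3).
Simple pole: residue = g(a) at a = 2, which is -267/2128.

The residue is -267/2128.


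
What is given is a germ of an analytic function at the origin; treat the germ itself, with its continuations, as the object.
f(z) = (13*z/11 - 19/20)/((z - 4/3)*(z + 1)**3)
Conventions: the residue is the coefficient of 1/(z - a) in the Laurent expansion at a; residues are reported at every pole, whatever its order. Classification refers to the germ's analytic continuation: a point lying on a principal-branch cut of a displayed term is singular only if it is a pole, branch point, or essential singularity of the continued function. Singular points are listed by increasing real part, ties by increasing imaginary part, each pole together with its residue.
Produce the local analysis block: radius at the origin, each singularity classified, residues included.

Denominator factor (z + 1)^3: pole of order 3 at -1, modulus 1.
Denominator factor (z - 4/3): pole of order 1 at 4/3, modulus 4/3.
The radius of convergence is the smallest modulus among the singular points: 1.
At the order-3 pole -1 set g(z) = (z - (-1))^3*f(z) = (13*z/11 - 19/20)/(z - 4/3).
Order-3 pole: residue = g''(a)/2; g''(-1) = -531/5390, so the residue is -531/10780.
At the order-1 pole 4/3 set g(z) = (z - (4/3))*f(z) = (13*z/11 - 19/20)/(z + 1)**3.
Simple pole: residue = g(a) at a = 4/3, which is 531/10780.
List the singular points by increasing real part (a conjugate pair: the negative imaginary part first).

Radius of convergence at 0: 1.
At -1: a pole of order 3; residue -531/10780.
At 4/3: a pole of order 1; residue 531/10780.


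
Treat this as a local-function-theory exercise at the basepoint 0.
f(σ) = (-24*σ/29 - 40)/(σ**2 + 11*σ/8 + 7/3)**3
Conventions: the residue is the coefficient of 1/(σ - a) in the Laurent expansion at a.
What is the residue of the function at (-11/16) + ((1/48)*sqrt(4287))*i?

The factor σ**2 + 11*σ/8 + 7/3 splits as (σ - a)(σ - a') with a = (-11/16) + ((1/48)*sqrt(4287))*i, a' = (-11/16) - ((1/48)*sqrt(4287))*i. At the order-3 pole a set g(σ) = (σ - a)^3*f(σ) = [-24*σ/29 - 40] / (σ - a')^3.
Order-3 pole: residue = g''(a)/2; g''((-11/16) + ((1/48)*sqrt(4287))*i) = ((4046782464/84624221081)*sqrt(4287))*i, so the residue is ((2023391232/84624221081)*sqrt(4287))*i.

The residue is ((2023391232/84624221081)*sqrt(4287))*i.


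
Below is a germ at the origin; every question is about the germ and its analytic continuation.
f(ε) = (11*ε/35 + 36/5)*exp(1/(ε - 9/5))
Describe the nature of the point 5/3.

There is no denominator, hence no pole anywhere.
The essential point of exp(1/(ε - (9/5))) is 9/5, not 5/3.
So the germ continues analytically to 5/3.

The point is a regular point.


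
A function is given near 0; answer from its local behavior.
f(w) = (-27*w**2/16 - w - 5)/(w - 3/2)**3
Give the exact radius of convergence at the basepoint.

The radius of convergence is 3/2.

Denominator factor (w - 3/2)^3: pole of order 3 at 3/2, modulus 3/2.
The radius of convergence is the smallest modulus among the singular points: 3/2.


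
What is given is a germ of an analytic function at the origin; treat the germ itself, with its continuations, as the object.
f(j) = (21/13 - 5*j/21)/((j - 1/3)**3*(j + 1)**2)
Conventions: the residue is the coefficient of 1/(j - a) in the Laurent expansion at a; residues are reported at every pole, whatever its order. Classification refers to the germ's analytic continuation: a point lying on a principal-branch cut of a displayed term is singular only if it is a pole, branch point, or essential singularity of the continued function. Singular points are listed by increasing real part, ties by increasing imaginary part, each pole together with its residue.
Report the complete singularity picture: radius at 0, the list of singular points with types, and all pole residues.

Radius of convergence at 0: 1/3.
At -1: a pole of order 2; residue -19323/11648.
At 1/3: a pole of order 3; residue 19323/11648.

Denominator factor (j - 1/3)^3: pole of order 3 at 1/3, modulus 1/3.
Denominator factor (j + 1)^2: pole of order 2 at -1, modulus 1.
The radius of convergence is the smallest modulus among the singular points: 1/3.
At the order-2 pole -1 set g(j) = (j - (-1))^2*f(j) = (21/13 - 5*j/21)/(j - 1/3)**3.
Order-2 pole: residue = g'(a); g'(-1) = -19323/11648, so the residue is -19323/11648.
At the order-3 pole 1/3 set g(j) = (j - (1/3))^3*f(j) = (21/13 - 5*j/21)/(j + 1)**2.
Order-3 pole: residue = g''(a)/2; g''(1/3) = 19323/5824, so the residue is 19323/11648.
List the singular points by increasing real part (a conjugate pair: the negative imaginary part first).
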